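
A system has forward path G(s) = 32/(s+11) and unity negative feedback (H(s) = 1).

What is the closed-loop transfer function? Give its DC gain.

T(s) = G/(1+GH) = [32/(s+11)] / [1 + 32/(s+11)] = 32/(s+11+32) = 32/(s+43). DC gain = 32/43 = 0.7442.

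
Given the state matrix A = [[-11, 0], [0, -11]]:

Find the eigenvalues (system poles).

For diagonal matrix, eigenvalues are diagonal entries: λ₁ = -11, λ₂ = -11.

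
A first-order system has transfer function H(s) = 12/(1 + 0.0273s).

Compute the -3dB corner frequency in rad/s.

Corner frequency = 1/τ = 1/0.0273 = 36.63 rad/s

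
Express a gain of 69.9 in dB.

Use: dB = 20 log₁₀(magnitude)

dB = 20 log₁₀(69.9) = 36.9 dB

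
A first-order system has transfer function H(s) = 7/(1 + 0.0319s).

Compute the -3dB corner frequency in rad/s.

Corner frequency = 1/τ = 1/0.0319 = 31.348 rad/s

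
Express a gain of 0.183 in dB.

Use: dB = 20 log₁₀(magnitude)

dB = 20 log₁₀(0.183) = -14.8 dB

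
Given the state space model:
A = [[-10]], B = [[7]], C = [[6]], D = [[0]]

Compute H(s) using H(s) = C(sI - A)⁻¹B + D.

(sI - A)⁻¹ = 1/(s + 10). H(s) = 6 × 7/(s + 10) + 0 = 42/(s + 10).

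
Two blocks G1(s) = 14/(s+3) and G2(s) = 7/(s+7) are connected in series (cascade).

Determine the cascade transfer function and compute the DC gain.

Series: multiply transfer functions. G_eq = 14/(s+3) × 7/(s+7) = 98/((s+3)(s+7)). DC gain = 98/(3×7) = 4.6667.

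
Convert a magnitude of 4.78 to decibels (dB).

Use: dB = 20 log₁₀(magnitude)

dB = 20 log₁₀(4.78) = 13.6 dB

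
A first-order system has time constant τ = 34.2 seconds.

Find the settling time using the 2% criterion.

For first-order system, 2% settling time ≈ 4τ = 4 × 34.2 = 136.8 s.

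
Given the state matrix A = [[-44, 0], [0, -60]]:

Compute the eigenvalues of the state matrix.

For diagonal matrix, eigenvalues are diagonal entries: λ₁ = -44, λ₂ = -60.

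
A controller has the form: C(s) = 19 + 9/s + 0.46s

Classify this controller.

This is a Proportional-Integral-Derivative (PID) controller.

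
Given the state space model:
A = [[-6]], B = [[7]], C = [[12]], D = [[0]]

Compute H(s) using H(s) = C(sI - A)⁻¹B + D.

(sI - A)⁻¹ = 1/(s + 6). H(s) = 12 × 7/(s + 6) + 0 = 84/(s + 6).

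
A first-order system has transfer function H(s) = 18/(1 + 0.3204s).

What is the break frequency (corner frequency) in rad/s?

Corner frequency = 1/τ = 1/0.3204 = 3.121 rad/s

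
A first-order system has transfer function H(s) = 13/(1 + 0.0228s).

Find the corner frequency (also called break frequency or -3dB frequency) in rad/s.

Corner frequency = 1/τ = 1/0.0228 = 43.86 rad/s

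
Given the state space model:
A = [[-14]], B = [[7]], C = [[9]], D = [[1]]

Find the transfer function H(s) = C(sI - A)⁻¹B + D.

(sI - A)⁻¹ = 1/(s + 14). H(s) = 9×7/(s + 14) + 1 = (s + 77)/(s + 14).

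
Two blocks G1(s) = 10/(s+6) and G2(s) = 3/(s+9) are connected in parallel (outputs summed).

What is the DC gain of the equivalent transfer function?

Parallel: G_eq = G1 + G2. DC gain = G1(0) + G2(0) = 10/6 + 3/9 = 1.6667 + 0.3333 = 2.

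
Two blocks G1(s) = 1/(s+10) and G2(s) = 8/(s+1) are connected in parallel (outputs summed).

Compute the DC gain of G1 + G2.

Parallel: G_eq = G1 + G2. DC gain = G1(0) + G2(0) = 1/10 + 8/1 = 0.1 + 8 = 8.1.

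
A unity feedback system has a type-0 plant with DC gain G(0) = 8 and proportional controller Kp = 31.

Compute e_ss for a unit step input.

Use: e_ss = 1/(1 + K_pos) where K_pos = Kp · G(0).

K_pos = Kp · G(0) = 31 × 8 = 248. e_ss = 1/(1 + 248) = 0.0040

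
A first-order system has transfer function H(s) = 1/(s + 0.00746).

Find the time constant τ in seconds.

For H(s) = 1/(s + 1/τ), the pole is at -1/τ = -0.00746, so τ = 1/0.00746 = 134 s.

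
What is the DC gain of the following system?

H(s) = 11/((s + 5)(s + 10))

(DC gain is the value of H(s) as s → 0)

DC gain = H(0) = 11/(5 × 10) = 11/50 = 0.22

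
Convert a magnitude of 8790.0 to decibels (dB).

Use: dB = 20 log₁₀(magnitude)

dB = 20 log₁₀(8790.0) = 78.9 dB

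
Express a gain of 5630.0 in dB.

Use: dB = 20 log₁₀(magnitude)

dB = 20 log₁₀(5630.0) = 75.0 dB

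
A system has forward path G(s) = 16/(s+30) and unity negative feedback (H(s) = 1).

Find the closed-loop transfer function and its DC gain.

T(s) = G/(1+GH) = [16/(s+30)] / [1 + 16/(s+30)] = 16/(s+30+16) = 16/(s+46). DC gain = 16/46 = 0.3478.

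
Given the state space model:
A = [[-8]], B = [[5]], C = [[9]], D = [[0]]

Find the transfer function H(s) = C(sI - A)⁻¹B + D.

(sI - A)⁻¹ = 1/(s + 8). H(s) = 9 × 5/(s + 8) + 0 = 45/(s + 8).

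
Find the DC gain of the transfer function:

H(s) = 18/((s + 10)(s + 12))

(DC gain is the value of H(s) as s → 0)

DC gain = H(0) = 18/(10 × 12) = 18/120 = 0.15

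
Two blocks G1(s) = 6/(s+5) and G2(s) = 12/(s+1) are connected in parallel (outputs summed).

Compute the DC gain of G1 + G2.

Parallel: G_eq = G1 + G2. DC gain = G1(0) + G2(0) = 6/5 + 12/1 = 1.2 + 12 = 13.2.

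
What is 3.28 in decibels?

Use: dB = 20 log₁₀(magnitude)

dB = 20 log₁₀(3.28) = 10.3 dB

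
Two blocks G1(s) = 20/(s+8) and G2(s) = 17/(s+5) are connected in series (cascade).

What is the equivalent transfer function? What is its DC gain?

Series: multiply transfer functions. G_eq = 20/(s+8) × 17/(s+5) = 340/((s+8)(s+5)). DC gain = 340/(8×5) = 8.5.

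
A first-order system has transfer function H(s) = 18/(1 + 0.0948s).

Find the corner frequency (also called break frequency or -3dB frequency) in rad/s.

Corner frequency = 1/τ = 1/0.0948 = 10.549 rad/s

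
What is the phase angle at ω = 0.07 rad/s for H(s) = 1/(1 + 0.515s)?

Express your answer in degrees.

Phase = -arctan(ωτ) = -arctan(0.07 × 0.515) = -2.1°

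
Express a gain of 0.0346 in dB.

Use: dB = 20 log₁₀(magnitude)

dB = 20 log₁₀(0.0346) = -29.2 dB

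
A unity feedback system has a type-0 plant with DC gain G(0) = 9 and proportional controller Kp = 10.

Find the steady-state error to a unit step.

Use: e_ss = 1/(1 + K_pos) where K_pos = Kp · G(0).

K_pos = Kp · G(0) = 10 × 9 = 90. e_ss = 1/(1 + 90) = 0.0110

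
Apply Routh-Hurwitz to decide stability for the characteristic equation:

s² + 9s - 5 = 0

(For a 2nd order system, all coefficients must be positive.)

Coefficients: 1, 9, -5. c=-5 not positive, so system is unstable.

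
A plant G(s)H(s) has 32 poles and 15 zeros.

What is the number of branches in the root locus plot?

Root locus has n branches where n = number of poles = 32.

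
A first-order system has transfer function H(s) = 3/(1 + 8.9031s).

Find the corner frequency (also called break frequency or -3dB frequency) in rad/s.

Corner frequency = 1/τ = 1/8.9031 = 0.112 rad/s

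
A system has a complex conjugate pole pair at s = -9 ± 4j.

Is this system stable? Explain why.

Real part of poles is -9 (< 0, left half-plane). Stable.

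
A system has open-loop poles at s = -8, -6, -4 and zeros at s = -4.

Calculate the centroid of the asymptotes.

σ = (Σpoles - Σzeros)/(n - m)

σ = (Σpoles - Σzeros)/(n - m) = (-18 - (-4))/(3 - 1) = -14/2 = -7.0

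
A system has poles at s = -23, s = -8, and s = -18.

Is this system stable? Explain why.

All poles are in the left half-plane. System is stable.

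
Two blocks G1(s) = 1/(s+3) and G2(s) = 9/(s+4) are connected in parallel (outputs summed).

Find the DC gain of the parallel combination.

Parallel: G_eq = G1 + G2. DC gain = G1(0) + G2(0) = 1/3 + 9/4 = 0.3333 + 2.25 = 2.5833.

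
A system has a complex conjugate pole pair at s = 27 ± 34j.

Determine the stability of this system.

Real part of poles is 27 (> 0, right half-plane). Unstable.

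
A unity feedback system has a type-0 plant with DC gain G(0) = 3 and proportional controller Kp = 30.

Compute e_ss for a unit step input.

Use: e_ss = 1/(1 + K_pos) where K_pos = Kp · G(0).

K_pos = Kp · G(0) = 30 × 3 = 90. e_ss = 1/(1 + 90) = 0.0110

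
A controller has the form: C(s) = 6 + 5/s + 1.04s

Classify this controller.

This is a Proportional-Integral-Derivative (PID) controller.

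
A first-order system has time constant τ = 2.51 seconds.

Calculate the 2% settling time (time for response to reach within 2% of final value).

For first-order system, 2% settling time ≈ 4τ = 4 × 2.51 = 10.04 s.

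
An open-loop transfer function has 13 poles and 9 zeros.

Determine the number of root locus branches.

Root locus has n branches where n = number of poles = 13.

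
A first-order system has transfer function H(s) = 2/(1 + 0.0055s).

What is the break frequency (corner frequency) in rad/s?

Corner frequency = 1/τ = 1/0.0055 = 181.818 rad/s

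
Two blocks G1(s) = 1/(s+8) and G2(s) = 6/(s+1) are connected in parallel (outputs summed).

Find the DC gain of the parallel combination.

Parallel: G_eq = G1 + G2. DC gain = G1(0) + G2(0) = 1/8 + 6/1 = 0.125 + 6 = 6.125.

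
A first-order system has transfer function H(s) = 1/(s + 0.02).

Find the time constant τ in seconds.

For H(s) = 1/(s + 1/τ), the pole is at -1/τ = -0.02, so τ = 1/0.02 = 50 s.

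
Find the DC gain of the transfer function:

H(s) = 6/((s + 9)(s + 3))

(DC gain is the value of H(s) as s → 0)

DC gain = H(0) = 6/(9 × 3) = 6/27 = 0.2222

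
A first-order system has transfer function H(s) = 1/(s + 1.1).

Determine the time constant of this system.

For H(s) = 1/(s + 1/τ), the pole is at -1/τ = -1.1, so τ = 1/1.1 = 0.9091 s.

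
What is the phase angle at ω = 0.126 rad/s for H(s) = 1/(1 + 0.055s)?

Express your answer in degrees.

Phase = -arctan(ωτ) = -arctan(0.126 × 0.055) = -0.4°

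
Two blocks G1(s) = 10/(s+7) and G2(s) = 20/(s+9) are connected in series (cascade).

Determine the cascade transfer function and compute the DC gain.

Series: multiply transfer functions. G_eq = 10/(s+7) × 20/(s+9) = 200/((s+7)(s+9)). DC gain = 200/(7×9) = 3.1746.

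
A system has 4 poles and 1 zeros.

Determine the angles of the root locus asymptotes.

n - m = 4 - 1 = 3. Angles: θk = (2k + 1)·180°/3 = 60°, 180°, 300°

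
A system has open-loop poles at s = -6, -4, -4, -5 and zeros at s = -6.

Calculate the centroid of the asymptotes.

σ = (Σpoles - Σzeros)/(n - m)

σ = (Σpoles - Σzeros)/(n - m) = (-19 - (-6))/(4 - 1) = -13/3 = -4.33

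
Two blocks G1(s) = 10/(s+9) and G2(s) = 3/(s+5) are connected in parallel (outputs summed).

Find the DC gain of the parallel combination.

Parallel: G_eq = G1 + G2. DC gain = G1(0) + G2(0) = 10/9 + 3/5 = 1.1111 + 0.6 = 1.7111.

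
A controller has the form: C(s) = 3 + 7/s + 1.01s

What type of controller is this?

This is a Proportional-Integral-Derivative (PID) controller.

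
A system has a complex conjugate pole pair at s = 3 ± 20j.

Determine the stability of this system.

Real part of poles is 3 (> 0, right half-plane). Unstable.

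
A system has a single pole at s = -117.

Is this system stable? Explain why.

Pole at s = -117 is in the left half-plane. Stable.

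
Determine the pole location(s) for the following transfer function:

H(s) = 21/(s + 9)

Pole is where denominator = 0: s + 9 = 0, so s = -9.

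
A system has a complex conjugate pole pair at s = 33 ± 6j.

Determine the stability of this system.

Real part of poles is 33 (> 0, right half-plane). Unstable.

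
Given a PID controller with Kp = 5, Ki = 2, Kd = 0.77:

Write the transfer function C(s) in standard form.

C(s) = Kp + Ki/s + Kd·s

Substituting values: C(s) = 5 + 2/s + 0.77s = (0.77s² + 5s + 2)/s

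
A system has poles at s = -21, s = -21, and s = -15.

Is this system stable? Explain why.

All poles are in the left half-plane. System is stable.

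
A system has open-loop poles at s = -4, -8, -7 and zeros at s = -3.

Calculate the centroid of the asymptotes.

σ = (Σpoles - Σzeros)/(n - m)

σ = (Σpoles - Σzeros)/(n - m) = (-19 - (-3))/(3 - 1) = -16/2 = -8.0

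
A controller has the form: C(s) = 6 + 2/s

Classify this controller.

This is a Proportional-Integral (PI) controller.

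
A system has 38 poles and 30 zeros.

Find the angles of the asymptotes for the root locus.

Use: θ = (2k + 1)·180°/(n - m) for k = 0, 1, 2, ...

n - m = 38 - 30 = 8. Angles: θk = (2k + 1)·180°/8 = 22.5°, 67.5°, 112.5°, 157.5°, 202.5°, 247.5°, 292.5°, 337.5°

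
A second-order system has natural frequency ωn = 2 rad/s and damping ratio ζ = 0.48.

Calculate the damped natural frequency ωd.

ωd = ωn√(1 - ζ²) = 2√(1 - 0.48²) = 1.75 rad/s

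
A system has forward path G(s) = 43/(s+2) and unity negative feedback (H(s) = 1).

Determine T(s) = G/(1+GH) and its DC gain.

T(s) = G/(1+GH) = [43/(s+2)] / [1 + 43/(s+2)] = 43/(s+2+43) = 43/(s+45). DC gain = 43/45 = 0.9556.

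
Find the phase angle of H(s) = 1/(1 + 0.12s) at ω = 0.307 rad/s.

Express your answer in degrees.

Phase = -arctan(ωτ) = -arctan(0.307 × 0.12) = -2.1°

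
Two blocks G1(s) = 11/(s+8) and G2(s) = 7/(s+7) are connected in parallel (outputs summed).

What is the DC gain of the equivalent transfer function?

Parallel: G_eq = G1 + G2. DC gain = G1(0) + G2(0) = 11/8 + 7/7 = 1.375 + 1 = 2.375.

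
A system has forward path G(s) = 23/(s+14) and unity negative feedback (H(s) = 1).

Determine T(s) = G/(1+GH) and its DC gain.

T(s) = G/(1+GH) = [23/(s+14)] / [1 + 23/(s+14)] = 23/(s+14+23) = 23/(s+37). DC gain = 23/37 = 0.6216.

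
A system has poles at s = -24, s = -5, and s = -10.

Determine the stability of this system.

All poles are in the left half-plane. System is stable.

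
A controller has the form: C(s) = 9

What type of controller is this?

This is a Proportional (P) controller.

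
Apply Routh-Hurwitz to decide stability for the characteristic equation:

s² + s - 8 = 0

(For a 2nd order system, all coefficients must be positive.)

Coefficients: 1, 1, -8. c=-8 not positive, so system is unstable.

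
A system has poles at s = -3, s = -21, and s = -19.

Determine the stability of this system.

All poles are in the left half-plane. System is stable.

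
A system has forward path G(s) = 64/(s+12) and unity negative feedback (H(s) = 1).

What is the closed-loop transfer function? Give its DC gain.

T(s) = G/(1+GH) = [64/(s+12)] / [1 + 64/(s+12)] = 64/(s+12+64) = 64/(s+76). DC gain = 64/76 = 0.8421.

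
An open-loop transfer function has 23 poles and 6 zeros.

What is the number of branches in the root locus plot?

Root locus has n branches where n = number of poles = 23.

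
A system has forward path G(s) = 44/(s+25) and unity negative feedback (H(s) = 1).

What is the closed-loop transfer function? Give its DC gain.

T(s) = G/(1+GH) = [44/(s+25)] / [1 + 44/(s+25)] = 44/(s+25+44) = 44/(s+69). DC gain = 44/69 = 0.6377.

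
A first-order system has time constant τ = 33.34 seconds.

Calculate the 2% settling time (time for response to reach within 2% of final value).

For first-order system, 2% settling time ≈ 4τ = 4 × 33.34 = 133.36 s.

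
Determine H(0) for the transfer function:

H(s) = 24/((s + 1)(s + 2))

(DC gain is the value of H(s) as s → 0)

DC gain = H(0) = 24/(1 × 2) = 24/2 = 12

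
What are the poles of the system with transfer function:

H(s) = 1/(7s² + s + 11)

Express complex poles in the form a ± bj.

Discriminant = 1² - 4×7×11 = 1 - 308 = -307 < 0, so the poles are a complex conjugate pair s = (-1 ± j√307)/(2×7). Real part = -1/(2×7) = -1/14 ≈ -0.0714; imaginary part = ±√307/(2×7) ≈ 1.2515. Poles: s = -0.0714 ± 1.2515j.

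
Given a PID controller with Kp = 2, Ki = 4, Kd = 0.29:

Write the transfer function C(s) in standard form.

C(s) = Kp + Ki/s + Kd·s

Substituting values: C(s) = 2 + 4/s + 0.29s = (0.29s² + 2s + 4)/s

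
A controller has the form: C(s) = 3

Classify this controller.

This is a Proportional (P) controller.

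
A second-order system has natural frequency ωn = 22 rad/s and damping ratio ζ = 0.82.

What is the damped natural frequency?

ωd = ωn√(1 - ζ²) = 22√(1 - 0.82²) = 12.59 rad/s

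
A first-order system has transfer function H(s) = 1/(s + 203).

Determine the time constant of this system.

For H(s) = 1/(s + 1/τ), the pole is at -1/τ = -203, so τ = 1/203 = 0.0049 s.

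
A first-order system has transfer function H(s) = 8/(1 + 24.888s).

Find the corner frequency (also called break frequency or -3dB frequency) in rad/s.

Corner frequency = 1/τ = 1/24.888 = 0.04 rad/s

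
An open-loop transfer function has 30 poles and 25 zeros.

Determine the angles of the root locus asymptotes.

n - m = 30 - 25 = 5. Angles: θk = (2k + 1)·180°/5 = 36°, 108°, 180°, 252°, 324°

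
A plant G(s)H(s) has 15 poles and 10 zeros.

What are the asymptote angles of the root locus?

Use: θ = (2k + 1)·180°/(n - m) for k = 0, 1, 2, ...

n - m = 15 - 10 = 5. Angles: θk = (2k + 1)·180°/5 = 36°, 108°, 180°, 252°, 324°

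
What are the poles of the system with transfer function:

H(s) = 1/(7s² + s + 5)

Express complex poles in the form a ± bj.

Discriminant = 1² - 4×7×5 = 1 - 140 = -139 < 0, so the poles are a complex conjugate pair s = (-1 ± j√139)/(2×7). Real part = -1/(2×7) = -1/14 ≈ -0.0714; imaginary part = ±√139/(2×7) ≈ 0.8421. Poles: s = -0.0714 ± 0.8421j.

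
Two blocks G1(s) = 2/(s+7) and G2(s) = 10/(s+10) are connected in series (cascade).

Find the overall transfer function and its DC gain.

Series: multiply transfer functions. G_eq = 2/(s+7) × 10/(s+10) = 20/((s+7)(s+10)). DC gain = 20/(7×10) = 0.2857.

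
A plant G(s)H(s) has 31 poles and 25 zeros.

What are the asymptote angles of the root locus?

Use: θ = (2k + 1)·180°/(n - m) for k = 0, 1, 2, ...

n - m = 31 - 25 = 6. Angles: θk = (2k + 1)·180°/6 = 30°, 90°, 150°, 210°, 270°, 330°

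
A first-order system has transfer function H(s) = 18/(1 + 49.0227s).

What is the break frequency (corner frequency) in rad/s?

Corner frequency = 1/τ = 1/49.0227 = 0.02 rad/s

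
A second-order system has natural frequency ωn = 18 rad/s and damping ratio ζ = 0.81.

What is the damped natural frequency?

ωd = ωn√(1 - ζ²) = 18√(1 - 0.81²) = 10.56 rad/s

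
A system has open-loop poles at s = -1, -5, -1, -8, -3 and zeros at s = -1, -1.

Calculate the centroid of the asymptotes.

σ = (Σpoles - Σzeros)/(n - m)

σ = (Σpoles - Σzeros)/(n - m) = (-18 - (-2))/(5 - 2) = -16/3 = -5.33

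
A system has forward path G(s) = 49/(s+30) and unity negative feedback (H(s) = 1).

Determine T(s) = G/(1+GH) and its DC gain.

T(s) = G/(1+GH) = [49/(s+30)] / [1 + 49/(s+30)] = 49/(s+30+49) = 49/(s+79). DC gain = 49/79 = 0.6203.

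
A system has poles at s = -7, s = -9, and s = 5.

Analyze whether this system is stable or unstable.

Pole(s) at s = 5 are not in the left half-plane. System is unstable.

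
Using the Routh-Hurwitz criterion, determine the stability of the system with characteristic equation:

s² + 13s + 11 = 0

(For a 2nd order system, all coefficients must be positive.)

Coefficients: 1, 13, 11. All positive, so system is stable.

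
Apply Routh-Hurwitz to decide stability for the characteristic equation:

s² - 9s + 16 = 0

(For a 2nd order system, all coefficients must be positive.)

Coefficients: 1, -9, 16. b=-9 not positive, so system is unstable.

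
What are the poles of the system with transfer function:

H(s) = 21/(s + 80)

Pole is where denominator = 0: s + 80 = 0, so s = -80.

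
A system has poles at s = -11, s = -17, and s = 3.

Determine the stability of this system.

Pole(s) at s = 3 are not in the left half-plane. System is unstable.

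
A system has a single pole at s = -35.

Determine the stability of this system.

Pole at s = -35 is in the left half-plane. Stable.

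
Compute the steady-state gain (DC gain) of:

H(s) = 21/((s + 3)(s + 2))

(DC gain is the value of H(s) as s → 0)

DC gain = H(0) = 21/(3 × 2) = 21/6 = 3.5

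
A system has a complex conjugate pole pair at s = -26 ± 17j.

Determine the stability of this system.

Real part of poles is -26 (< 0, left half-plane). Stable.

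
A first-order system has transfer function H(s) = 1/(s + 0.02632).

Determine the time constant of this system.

For H(s) = 1/(s + 1/τ), the pole is at -1/τ = -0.02632, so τ = 1/0.02632 = 37.99 s.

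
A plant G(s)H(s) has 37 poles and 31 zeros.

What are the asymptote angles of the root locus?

n - m = 37 - 31 = 6. Angles: θk = (2k + 1)·180°/6 = 30°, 90°, 150°, 210°, 270°, 330°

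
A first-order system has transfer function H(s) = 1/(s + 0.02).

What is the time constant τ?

For H(s) = 1/(s + 1/τ), the pole is at -1/τ = -0.02, so τ = 1/0.02 = 50 s.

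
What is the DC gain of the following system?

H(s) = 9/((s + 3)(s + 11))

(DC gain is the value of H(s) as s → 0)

DC gain = H(0) = 9/(3 × 11) = 9/33 = 0.2727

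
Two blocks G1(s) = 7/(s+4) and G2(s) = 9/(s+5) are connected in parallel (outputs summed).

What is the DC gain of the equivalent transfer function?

Parallel: G_eq = G1 + G2. DC gain = G1(0) + G2(0) = 7/4 + 9/5 = 1.75 + 1.8 = 3.55.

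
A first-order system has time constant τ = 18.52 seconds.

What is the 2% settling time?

For first-order system, 2% settling time ≈ 4τ = 4 × 18.52 = 74.08 s.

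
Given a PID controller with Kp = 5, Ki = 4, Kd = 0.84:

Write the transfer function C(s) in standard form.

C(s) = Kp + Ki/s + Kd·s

Substituting values: C(s) = 5 + 4/s + 0.84s = (0.84s² + 5s + 4)/s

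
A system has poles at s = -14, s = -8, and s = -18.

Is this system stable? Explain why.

All poles are in the left half-plane. System is stable.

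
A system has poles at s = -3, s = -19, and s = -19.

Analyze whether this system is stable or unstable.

All poles are in the left half-plane. System is stable.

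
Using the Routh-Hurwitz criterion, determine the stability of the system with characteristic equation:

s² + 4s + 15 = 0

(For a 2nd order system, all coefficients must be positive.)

Coefficients: 1, 4, 15. All positive, so system is stable.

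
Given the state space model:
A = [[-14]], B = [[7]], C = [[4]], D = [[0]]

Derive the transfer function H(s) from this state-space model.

(sI - A)⁻¹ = 1/(s + 14). H(s) = 4 × 7/(s + 14) + 0 = 28/(s + 14).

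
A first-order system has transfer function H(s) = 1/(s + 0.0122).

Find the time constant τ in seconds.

For H(s) = 1/(s + 1/τ), the pole is at -1/τ = -0.0122, so τ = 1/0.0122 = 81.97 s.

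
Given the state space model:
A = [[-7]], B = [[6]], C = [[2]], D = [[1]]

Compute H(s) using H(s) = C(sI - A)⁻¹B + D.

(sI - A)⁻¹ = 1/(s + 7). H(s) = 2×6/(s + 7) + 1 = (s + 19)/(s + 7).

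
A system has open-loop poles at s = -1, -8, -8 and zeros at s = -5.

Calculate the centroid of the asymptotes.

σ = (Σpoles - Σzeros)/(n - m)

σ = (Σpoles - Σzeros)/(n - m) = (-17 - (-5))/(3 - 1) = -12/2 = -6.0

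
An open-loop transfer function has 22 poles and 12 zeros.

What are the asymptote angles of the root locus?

n - m = 22 - 12 = 10. Angles: θk = (2k + 1)·180°/10 = 18°, 54°, 90°, 126°, 162°, 198°, 234°, 270°, 306°, 342°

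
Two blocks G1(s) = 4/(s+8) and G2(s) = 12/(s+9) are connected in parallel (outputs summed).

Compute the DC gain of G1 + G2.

Parallel: G_eq = G1 + G2. DC gain = G1(0) + G2(0) = 4/8 + 12/9 = 0.5 + 1.3333 = 1.8333.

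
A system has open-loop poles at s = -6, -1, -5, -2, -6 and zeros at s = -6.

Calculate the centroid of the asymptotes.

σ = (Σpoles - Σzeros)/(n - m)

σ = (Σpoles - Σzeros)/(n - m) = (-20 - (-6))/(5 - 1) = -14/4 = -3.5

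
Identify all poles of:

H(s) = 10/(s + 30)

Pole is where denominator = 0: s + 30 = 0, so s = -30.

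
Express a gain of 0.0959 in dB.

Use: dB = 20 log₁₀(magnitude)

dB = 20 log₁₀(0.0959) = -20.4 dB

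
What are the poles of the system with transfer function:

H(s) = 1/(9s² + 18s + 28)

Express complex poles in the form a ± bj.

Discriminant = 18² - 4×9×28 = 324 - 1008 = -684 < 0, so the poles are a complex conjugate pair s = (-18 ± j√684)/(2×9). Real part = -18/(2×9) = -18/18 = -1; imaginary part = ±√684/(2×9) ≈ 1.4530. Poles: s = -1 ± 1.4530j.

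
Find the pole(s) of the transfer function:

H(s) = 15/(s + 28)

Pole is where denominator = 0: s + 28 = 0, so s = -28.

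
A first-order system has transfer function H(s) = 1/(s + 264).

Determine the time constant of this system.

For H(s) = 1/(s + 1/τ), the pole is at -1/τ = -264, so τ = 1/264 = 0.0038 s.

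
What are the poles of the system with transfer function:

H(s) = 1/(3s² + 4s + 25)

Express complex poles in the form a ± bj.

Discriminant = 4² - 4×3×25 = 16 - 300 = -284 < 0, so the poles are a complex conjugate pair s = (-4 ± j√284)/(2×3). Real part = -4/(2×3) = -4/6 ≈ -0.6667; imaginary part = ±√284/(2×3) ≈ 2.8087. Poles: s = -0.6667 ± 2.8087j.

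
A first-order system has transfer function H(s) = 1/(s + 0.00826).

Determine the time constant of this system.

For H(s) = 1/(s + 1/τ), the pole is at -1/τ = -0.00826, so τ = 1/0.00826 = 121.1 s.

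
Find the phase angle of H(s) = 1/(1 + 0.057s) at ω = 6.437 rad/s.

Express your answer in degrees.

Phase = -arctan(ωτ) = -arctan(6.437 × 0.057) = -20.1°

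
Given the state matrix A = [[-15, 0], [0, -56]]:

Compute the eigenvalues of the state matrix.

For diagonal matrix, eigenvalues are diagonal entries: λ₁ = -15, λ₂ = -56.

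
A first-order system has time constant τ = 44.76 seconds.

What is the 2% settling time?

For first-order system, 2% settling time ≈ 4τ = 4 × 44.76 = 179.04 s.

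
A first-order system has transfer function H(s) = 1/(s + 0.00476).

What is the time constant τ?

For H(s) = 1/(s + 1/τ), the pole is at -1/τ = -0.00476, so τ = 1/0.00476 = 210.1 s.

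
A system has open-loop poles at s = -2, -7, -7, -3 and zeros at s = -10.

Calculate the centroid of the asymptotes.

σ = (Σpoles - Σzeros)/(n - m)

σ = (Σpoles - Σzeros)/(n - m) = (-19 - (-10))/(4 - 1) = -9/3 = -3.0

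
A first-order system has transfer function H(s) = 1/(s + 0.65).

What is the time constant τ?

For H(s) = 1/(s + 1/τ), the pole is at -1/τ = -0.65, so τ = 1/0.65 = 1.5385 s.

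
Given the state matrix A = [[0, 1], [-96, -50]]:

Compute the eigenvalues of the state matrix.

det(A - λI) = λ² - (-50)λ + 96 = (λ - (-48))(λ - (-2)). Eigenvalues: -48, -2.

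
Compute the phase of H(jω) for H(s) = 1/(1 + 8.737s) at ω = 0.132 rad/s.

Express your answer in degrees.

Phase = -arctan(ωτ) = -arctan(0.132 × 8.737) = -49.1°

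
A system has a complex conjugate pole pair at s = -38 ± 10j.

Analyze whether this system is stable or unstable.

Real part of poles is -38 (< 0, left half-plane). Stable.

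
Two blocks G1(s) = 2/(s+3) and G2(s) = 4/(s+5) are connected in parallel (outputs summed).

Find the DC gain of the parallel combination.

Parallel: G_eq = G1 + G2. DC gain = G1(0) + G2(0) = 2/3 + 4/5 = 0.6667 + 0.8 = 1.4667.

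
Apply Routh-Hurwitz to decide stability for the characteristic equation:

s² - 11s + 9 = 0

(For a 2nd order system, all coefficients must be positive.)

Coefficients: 1, -11, 9. b=-11 not positive, so system is unstable.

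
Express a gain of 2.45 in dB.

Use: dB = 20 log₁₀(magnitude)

dB = 20 log₁₀(2.45) = 7.8 dB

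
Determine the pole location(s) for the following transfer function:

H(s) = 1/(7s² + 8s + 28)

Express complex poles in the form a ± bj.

Discriminant = 8² - 4×7×28 = 64 - 784 = -720 < 0, so the poles are a complex conjugate pair s = (-8 ± j√720)/(2×7). Real part = -8/(2×7) = -8/14 ≈ -0.5714; imaginary part = ±√720/(2×7) ≈ 1.9166. Poles: s = -0.5714 ± 1.9166j.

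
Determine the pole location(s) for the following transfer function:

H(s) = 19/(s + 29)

Pole is where denominator = 0: s + 29 = 0, so s = -29.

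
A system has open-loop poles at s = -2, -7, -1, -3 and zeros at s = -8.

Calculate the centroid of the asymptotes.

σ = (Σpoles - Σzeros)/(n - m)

σ = (Σpoles - Σzeros)/(n - m) = (-13 - (-8))/(4 - 1) = -5/3 = -1.67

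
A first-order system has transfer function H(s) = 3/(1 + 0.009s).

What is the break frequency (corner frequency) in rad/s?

Corner frequency = 1/τ = 1/0.009 = 111.111 rad/s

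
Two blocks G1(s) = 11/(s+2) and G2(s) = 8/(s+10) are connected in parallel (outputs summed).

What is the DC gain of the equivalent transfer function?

Parallel: G_eq = G1 + G2. DC gain = G1(0) + G2(0) = 11/2 + 8/10 = 5.5 + 0.8 = 6.3.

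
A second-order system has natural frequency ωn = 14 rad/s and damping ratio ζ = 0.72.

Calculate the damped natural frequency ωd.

ωd = ωn√(1 - ζ²) = 14√(1 - 0.72²) = 9.72 rad/s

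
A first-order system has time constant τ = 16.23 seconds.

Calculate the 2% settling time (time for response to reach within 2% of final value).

For first-order system, 2% settling time ≈ 4τ = 4 × 16.23 = 64.92 s.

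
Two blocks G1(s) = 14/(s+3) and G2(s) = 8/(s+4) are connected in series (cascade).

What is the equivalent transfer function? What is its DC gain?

Series: multiply transfer functions. G_eq = 14/(s+3) × 8/(s+4) = 112/((s+3)(s+4)). DC gain = 112/(3×4) = 9.3333.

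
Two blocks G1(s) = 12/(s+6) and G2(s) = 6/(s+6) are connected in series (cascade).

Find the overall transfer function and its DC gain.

Series: multiply transfer functions. G_eq = 12/(s+6) × 6/(s+6) = 72/((s+6)(s+6)). DC gain = 72/(6×6) = 2.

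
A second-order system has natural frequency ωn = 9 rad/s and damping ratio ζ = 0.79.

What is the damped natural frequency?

ωd = ωn√(1 - ζ²) = 9√(1 - 0.79²) = 5.52 rad/s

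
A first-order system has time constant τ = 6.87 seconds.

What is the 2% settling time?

For first-order system, 2% settling time ≈ 4τ = 4 × 6.87 = 27.48 s.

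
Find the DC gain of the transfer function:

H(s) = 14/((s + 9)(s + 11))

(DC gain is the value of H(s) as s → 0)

DC gain = H(0) = 14/(9 × 11) = 14/99 = 0.1414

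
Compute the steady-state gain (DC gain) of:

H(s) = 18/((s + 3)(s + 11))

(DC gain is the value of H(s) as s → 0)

DC gain = H(0) = 18/(3 × 11) = 18/33 = 0.5455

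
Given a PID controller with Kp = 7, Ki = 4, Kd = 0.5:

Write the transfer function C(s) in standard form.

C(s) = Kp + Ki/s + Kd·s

Substituting values: C(s) = 7 + 4/s + 0.5s = (0.5s² + 7s + 4)/s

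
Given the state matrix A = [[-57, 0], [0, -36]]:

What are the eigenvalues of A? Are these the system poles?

For diagonal matrix, eigenvalues are diagonal entries: λ₁ = -57, λ₂ = -36. Eigenvalues of A = system poles.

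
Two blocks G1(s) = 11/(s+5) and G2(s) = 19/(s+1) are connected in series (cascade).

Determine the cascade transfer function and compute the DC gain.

Series: multiply transfer functions. G_eq = 11/(s+5) × 19/(s+1) = 209/((s+5)(s+1)). DC gain = 209/(5×1) = 41.8.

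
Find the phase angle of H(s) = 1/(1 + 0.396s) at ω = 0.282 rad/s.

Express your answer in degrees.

Phase = -arctan(ωτ) = -arctan(0.282 × 0.396) = -6.4°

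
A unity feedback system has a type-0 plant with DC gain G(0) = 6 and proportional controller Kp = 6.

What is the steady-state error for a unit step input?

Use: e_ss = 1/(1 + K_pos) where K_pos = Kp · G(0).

K_pos = Kp · G(0) = 6 × 6 = 36. e_ss = 1/(1 + 36) = 0.0270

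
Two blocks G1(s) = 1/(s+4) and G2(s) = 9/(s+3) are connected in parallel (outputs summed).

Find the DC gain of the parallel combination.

Parallel: G_eq = G1 + G2. DC gain = G1(0) + G2(0) = 1/4 + 9/3 = 0.25 + 3 = 3.25.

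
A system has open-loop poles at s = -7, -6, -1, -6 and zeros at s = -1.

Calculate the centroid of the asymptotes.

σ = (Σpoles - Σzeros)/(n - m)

σ = (Σpoles - Σzeros)/(n - m) = (-20 - (-1))/(4 - 1) = -19/3 = -6.33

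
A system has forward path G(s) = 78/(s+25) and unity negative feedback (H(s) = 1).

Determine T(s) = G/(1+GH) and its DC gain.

T(s) = G/(1+GH) = [78/(s+25)] / [1 + 78/(s+25)] = 78/(s+25+78) = 78/(s+103). DC gain = 78/103 = 0.7573.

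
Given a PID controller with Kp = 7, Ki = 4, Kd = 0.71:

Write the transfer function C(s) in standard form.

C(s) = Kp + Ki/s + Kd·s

Substituting values: C(s) = 7 + 4/s + 0.71s = (0.71s² + 7s + 4)/s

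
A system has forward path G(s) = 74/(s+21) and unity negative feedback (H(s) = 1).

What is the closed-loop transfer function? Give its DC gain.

T(s) = G/(1+GH) = [74/(s+21)] / [1 + 74/(s+21)] = 74/(s+21+74) = 74/(s+95). DC gain = 74/95 = 0.7789.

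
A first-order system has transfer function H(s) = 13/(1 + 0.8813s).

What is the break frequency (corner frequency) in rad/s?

Corner frequency = 1/τ = 1/0.8813 = 1.135 rad/s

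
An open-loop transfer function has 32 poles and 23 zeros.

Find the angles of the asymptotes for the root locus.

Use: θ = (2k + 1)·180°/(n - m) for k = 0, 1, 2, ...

n - m = 32 - 23 = 9. Angles: θk = (2k + 1)·180°/9 = 20°, 60°, 100°, 140°, 180°, 220°, 260°, 300°, 340°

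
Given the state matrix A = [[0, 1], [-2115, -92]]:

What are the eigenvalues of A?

det(A - λI) = λ² - (-92)λ + 2115 = (λ - (-47))(λ - (-45)). Eigenvalues: -47, -45.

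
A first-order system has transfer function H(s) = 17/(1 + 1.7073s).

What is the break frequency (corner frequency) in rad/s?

Corner frequency = 1/τ = 1/1.7073 = 0.586 rad/s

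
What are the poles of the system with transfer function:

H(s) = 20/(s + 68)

Pole is where denominator = 0: s + 68 = 0, so s = -68.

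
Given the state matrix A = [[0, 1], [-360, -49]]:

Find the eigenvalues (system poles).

det(A - λI) = λ² - (-49)λ + 360 = (λ - (-40))(λ - (-9)). Eigenvalues: -40, -9.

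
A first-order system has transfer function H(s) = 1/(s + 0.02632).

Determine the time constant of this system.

For H(s) = 1/(s + 1/τ), the pole is at -1/τ = -0.02632, so τ = 1/0.02632 = 37.99 s.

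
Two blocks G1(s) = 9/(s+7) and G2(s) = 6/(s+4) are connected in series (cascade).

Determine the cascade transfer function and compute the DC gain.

Series: multiply transfer functions. G_eq = 9/(s+7) × 6/(s+4) = 54/((s+7)(s+4)). DC gain = 54/(7×4) = 1.9286.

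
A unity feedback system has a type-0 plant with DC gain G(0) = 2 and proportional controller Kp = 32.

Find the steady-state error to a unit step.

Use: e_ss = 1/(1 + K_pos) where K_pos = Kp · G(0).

K_pos = Kp · G(0) = 32 × 2 = 64. e_ss = 1/(1 + 64) = 0.0154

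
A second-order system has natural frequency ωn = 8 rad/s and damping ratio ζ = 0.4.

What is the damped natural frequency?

ωd = ωn√(1 - ζ²) = 8√(1 - 0.4²) = 7.33 rad/s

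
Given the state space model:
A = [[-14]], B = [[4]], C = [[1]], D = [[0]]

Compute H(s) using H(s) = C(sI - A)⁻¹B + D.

(sI - A)⁻¹ = 1/(s + 14). H(s) = 1 × 4/(s + 14) + 0 = 4/(s + 14).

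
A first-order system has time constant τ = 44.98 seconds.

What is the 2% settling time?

For first-order system, 2% settling time ≈ 4τ = 4 × 44.98 = 179.92 s.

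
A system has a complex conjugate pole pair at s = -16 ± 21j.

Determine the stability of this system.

Real part of poles is -16 (< 0, left half-plane). Stable.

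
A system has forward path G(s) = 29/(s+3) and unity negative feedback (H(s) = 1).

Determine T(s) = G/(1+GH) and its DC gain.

T(s) = G/(1+GH) = [29/(s+3)] / [1 + 29/(s+3)] = 29/(s+3+29) = 29/(s+32). DC gain = 29/32 = 0.90625.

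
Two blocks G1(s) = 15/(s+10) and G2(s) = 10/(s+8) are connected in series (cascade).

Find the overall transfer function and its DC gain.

Series: multiply transfer functions. G_eq = 15/(s+10) × 10/(s+8) = 150/((s+10)(s+8)). DC gain = 150/(10×8) = 1.875.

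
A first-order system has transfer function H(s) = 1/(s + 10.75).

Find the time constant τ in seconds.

For H(s) = 1/(s + 1/τ), the pole is at -1/τ = -10.75, so τ = 1/10.75 = 0.0930 s.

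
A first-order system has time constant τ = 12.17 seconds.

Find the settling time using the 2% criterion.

For first-order system, 2% settling time ≈ 4τ = 4 × 12.17 = 48.68 s.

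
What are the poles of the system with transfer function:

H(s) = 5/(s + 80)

Pole is where denominator = 0: s + 80 = 0, so s = -80.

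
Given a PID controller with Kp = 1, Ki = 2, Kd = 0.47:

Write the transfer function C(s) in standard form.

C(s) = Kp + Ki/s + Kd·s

Substituting values: C(s) = 1 + 2/s + 0.47s = (0.47s² + s + 2)/s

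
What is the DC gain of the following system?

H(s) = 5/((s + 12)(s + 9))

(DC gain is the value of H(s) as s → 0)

DC gain = H(0) = 5/(12 × 9) = 5/108 = 0.0463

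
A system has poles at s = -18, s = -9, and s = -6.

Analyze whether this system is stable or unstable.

All poles are in the left half-plane. System is stable.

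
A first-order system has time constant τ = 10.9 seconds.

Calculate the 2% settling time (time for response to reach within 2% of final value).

For first-order system, 2% settling time ≈ 4τ = 4 × 10.9 = 43.6 s.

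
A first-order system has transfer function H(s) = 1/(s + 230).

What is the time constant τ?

For H(s) = 1/(s + 1/τ), the pole is at -1/τ = -230, so τ = 1/230 = 0.0043 s.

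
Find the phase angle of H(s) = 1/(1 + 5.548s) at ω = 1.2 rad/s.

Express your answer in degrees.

Phase = -arctan(ωτ) = -arctan(1.2 × 5.548) = -81.5°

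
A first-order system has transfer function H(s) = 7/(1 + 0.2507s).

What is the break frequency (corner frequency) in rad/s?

Corner frequency = 1/τ = 1/0.2507 = 3.989 rad/s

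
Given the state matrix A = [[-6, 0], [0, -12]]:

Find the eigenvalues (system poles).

For diagonal matrix, eigenvalues are diagonal entries: λ₁ = -6, λ₂ = -12.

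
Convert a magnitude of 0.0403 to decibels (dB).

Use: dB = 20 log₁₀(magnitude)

dB = 20 log₁₀(0.0403) = -27.9 dB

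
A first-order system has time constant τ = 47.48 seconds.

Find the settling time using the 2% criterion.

For first-order system, 2% settling time ≈ 4τ = 4 × 47.48 = 189.92 s.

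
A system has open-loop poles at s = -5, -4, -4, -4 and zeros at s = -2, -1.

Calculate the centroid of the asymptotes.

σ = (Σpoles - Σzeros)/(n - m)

σ = (Σpoles - Σzeros)/(n - m) = (-17 - (-3))/(4 - 2) = -14/2 = -7.0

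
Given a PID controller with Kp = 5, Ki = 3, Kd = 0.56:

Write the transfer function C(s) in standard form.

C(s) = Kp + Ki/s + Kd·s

Substituting values: C(s) = 5 + 3/s + 0.56s = (0.56s² + 5s + 3)/s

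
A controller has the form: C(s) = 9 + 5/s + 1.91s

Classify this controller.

This is a Proportional-Integral-Derivative (PID) controller.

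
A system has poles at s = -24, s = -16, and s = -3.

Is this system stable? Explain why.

All poles are in the left half-plane. System is stable.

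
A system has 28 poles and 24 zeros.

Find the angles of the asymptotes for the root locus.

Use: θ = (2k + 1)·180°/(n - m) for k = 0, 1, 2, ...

n - m = 28 - 24 = 4. Angles: θk = (2k + 1)·180°/4 = 45°, 135°, 225°, 315°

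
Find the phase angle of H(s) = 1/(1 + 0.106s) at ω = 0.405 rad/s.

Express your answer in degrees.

Phase = -arctan(ωτ) = -arctan(0.405 × 0.106) = -2.5°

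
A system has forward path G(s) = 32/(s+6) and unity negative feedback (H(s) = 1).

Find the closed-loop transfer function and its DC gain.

T(s) = G/(1+GH) = [32/(s+6)] / [1 + 32/(s+6)] = 32/(s+6+32) = 32/(s+38). DC gain = 32/38 = 0.8421.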